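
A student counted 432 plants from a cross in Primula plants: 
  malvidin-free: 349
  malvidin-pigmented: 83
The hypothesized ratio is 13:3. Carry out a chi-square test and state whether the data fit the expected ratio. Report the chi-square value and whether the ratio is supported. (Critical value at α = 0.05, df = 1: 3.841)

0.061; consistent

Under the 13:3 hypothesis (Σ ratio = 16, N = 432):
  malvidin-free: 432 × 13/16 = 351
  malvidin-pigmented: 432 × 3/16 = 81
χ² = Σ (O − E)² / E
  malvidin-free: (349 − 351)² / 351 = 0.0114
  malvidin-pigmented: (83 − 81)² / 81 = 0.0494
χ² = 0.0114 + 0.0494 = 0.0608 ≈ 0.061
Degrees of freedom = 2 − 1 = 1; critical value at α = 0.05 is 3.841.
Since 0.061 < 3.841, we fail to reject the null hypothesis — the data are consistent with the 13:3 ratio.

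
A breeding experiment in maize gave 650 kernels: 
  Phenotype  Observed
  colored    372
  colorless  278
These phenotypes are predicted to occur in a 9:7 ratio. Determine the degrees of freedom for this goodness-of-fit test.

1

A goodness-of-fit test with 2 phenotype classes has df = 2 − 1 = 1.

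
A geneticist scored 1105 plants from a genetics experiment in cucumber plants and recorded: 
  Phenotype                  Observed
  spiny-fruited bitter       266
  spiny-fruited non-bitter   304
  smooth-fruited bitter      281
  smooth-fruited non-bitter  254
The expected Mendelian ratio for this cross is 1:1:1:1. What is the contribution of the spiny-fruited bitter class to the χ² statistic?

0.380

Expected counts for N = 1105 under a 1:1:1:1 ratio (total parts = 4):
  spiny-fruited bitter: 1105 × 1/4 = 276.25
  spiny-fruited non-bitter: 1105 × 1/4 = 276.25
  smooth-fruited bitter: 1105 × 1/4 = 276.25
  smooth-fruited non-bitter: 1105 × 1/4 = 276.25
Contribution of spiny-fruited bitter: (266 − 276.25)² / 276.25 = 0.3803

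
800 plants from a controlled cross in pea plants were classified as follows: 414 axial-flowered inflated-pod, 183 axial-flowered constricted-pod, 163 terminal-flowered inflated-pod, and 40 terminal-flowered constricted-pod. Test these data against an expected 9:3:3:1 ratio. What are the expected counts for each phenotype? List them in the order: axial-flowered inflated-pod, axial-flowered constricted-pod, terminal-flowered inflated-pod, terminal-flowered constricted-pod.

Expected counts for N = 800 under a 9:3:3:1 ratio (total parts = 16):
  axial-flowered inflated-pod: 800 × 9/16 = 450
  axial-flowered constricted-pod: 800 × 3/16 = 150
  terminal-flowered inflated-pod: 800 × 3/16 = 150
  terminal-flowered constricted-pod: 800 × 1/16 = 50

450, 150, 150, 50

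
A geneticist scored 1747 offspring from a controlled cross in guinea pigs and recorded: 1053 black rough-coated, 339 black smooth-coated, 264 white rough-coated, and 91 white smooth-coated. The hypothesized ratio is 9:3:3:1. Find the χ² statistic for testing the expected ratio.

Expected counts for N = 1747 under a 9:3:3:1 ratio (total parts = 16):
  black rough-coated: 1747 × 9/16 = 982.6875
  black smooth-coated: 1747 × 3/16 = 327.5625
  white rough-coated: 1747 × 3/16 = 327.5625
  white smooth-coated: 1747 × 1/16 = 109.1875
χ² = Σ (O − E)² / E
  black rough-coated: (1053 − 982.6875)² / 982.6875 = 5.0309
  black smooth-coated: (339 − 327.5625)² / 327.5625 = 0.3994
  white rough-coated: (264 − 327.5625)² / 327.5625 = 12.3341
  white smooth-coated: (91 − 109.1875)² / 109.1875 = 3.0295
χ² = 5.0309 + 0.3994 + 12.3341 + 3.0295 = 20.7939 ≈ 20.794

20.794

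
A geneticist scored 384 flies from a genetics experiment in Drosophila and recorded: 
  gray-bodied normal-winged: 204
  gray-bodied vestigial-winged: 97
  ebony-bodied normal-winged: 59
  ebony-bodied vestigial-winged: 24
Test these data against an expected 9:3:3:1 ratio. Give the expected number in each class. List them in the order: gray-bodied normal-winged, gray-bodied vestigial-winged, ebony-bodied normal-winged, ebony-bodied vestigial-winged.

216, 72, 72, 24

The 9:3:3:1 ratio has 16 parts, so with N = 384 the expected counts are:
  gray-bodied normal-winged: 384 × 9/16 = 216
  gray-bodied vestigial-winged: 384 × 3/16 = 72
  ebony-bodied normal-winged: 384 × 3/16 = 72
  ebony-bodied vestigial-winged: 384 × 1/16 = 24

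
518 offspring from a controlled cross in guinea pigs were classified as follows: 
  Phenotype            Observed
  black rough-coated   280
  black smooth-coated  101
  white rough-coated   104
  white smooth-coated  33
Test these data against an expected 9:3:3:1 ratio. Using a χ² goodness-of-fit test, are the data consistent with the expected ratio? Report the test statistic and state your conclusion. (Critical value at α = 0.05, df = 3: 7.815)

Under the 9:3:3:1 hypothesis (Σ ratio = 16, N = 518):
  black rough-coated: 518 × 9/16 = 291.375
  black smooth-coated: 518 × 3/16 = 97.125
  white rough-coated: 518 × 3/16 = 97.125
  white smooth-coated: 518 × 1/16 = 32.375
χ² = Σ (O − E)² / E
  black rough-coated: (280 − 291.375)² / 291.375 = 0.4441
  black smooth-coated: (101 − 97.125)² / 97.125 = 0.1546
  white rough-coated: (104 − 97.125)² / 97.125 = 0.4866
  white smooth-coated: (33 − 32.375)² / 32.375 = 0.0121
χ² = 0.4441 + 0.1546 + 0.4866 + 0.0121 = 1.0974 ≈ 1.097
Degrees of freedom = 4 − 1 = 3; critical value at α = 0.05 is 7.815.
Since 1.097 < 7.815, we fail to reject the null hypothesis — the data are consistent with the 9:3:3:1 ratio.

1.097; consistent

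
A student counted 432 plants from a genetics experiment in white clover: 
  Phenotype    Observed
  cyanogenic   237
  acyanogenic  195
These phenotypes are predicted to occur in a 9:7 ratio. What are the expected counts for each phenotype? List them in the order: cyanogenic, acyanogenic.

243, 189

Under the 9:7 hypothesis (Σ ratio = 16, N = 432):
  cyanogenic: 432 × 9/16 = 243
  acyanogenic: 432 × 7/16 = 189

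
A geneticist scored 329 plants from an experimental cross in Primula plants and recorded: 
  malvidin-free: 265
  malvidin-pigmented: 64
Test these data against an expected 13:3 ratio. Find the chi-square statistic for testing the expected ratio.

Total ratio parts = 16. Expected numbers out of 329:
  malvidin-free: 329 × 13/16 = 267.3125
  malvidin-pigmented: 329 × 3/16 = 61.6875
χ² = Σ (O − E)² / E
  malvidin-free: (265 − 267.3125)² / 267.3125 = 0.0200
  malvidin-pigmented: (64 − 61.6875)² / 61.6875 = 0.0867
χ² = 0.0200 + 0.0867 = 0.1067 ≈ 0.107

0.107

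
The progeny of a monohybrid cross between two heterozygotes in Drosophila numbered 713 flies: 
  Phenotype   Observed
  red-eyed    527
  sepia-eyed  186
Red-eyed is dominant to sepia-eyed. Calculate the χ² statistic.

For a monohybrid cross between heterozygotes with complete dominance, the expected phenotypic ratio is 3:1.
Expected counts for N = 713 under a 3:1 ratio (total parts = 4):
  red-eyed: 713 × 3/4 = 534.75
  sepia-eyed: 713 × 1/4 = 178.25
χ² = Σ (O − E)² / E
  red-eyed: (527 − 534.75)² / 534.75 = 0.1123
  sepia-eyed: (186 − 178.25)² / 178.25 = 0.3370
χ² = 0.1123 + 0.3370 = 0.4493 ≈ 0.449

0.449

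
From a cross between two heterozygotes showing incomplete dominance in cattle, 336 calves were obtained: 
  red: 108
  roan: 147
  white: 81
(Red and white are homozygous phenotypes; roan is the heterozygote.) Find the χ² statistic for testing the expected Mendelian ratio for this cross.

9.589

With incomplete dominance, a heterozygote × heterozygote cross gives a 1:2:1 phenotypic ratio.
Under the 1:2:1 hypothesis (Σ ratio = 4, N = 336):
  red: 336 × 1/4 = 84
  roan: 336 × 2/4 = 168
  white: 336 × 1/4 = 84
χ² = Σ (O − E)² / E
  red: (108 − 84)² / 84 = 6.8571
  roan: (147 − 168)² / 168 = 2.6250
  white: (81 − 84)² / 84 = 0.1071
χ² = 6.8571 + 2.6250 + 0.1071 = 9.5892 ≈ 9.589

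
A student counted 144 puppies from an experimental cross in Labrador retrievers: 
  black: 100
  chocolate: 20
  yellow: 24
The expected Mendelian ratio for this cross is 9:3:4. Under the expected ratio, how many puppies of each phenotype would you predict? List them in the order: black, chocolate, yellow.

81, 27, 36

Under the 9:3:4 hypothesis (Σ ratio = 16, N = 144):
  black: 144 × 9/16 = 81
  chocolate: 144 × 3/16 = 27
  yellow: 144 × 4/16 = 36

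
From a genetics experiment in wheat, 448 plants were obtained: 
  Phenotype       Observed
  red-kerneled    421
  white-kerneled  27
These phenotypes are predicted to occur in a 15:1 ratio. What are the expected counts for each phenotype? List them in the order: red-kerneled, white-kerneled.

Total ratio parts = 16. Expected numbers out of 448:
  red-kerneled: 448 × 15/16 = 420
  white-kerneled: 448 × 1/16 = 28

420, 28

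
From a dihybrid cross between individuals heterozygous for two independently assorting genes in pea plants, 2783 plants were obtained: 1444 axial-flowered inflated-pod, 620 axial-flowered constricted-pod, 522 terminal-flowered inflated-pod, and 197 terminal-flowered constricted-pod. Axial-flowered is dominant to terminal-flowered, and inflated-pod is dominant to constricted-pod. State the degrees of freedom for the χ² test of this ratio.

A dihybrid F₂ with independent assortment and complete dominance at both loci gives a 9:3:3:1 phenotypic ratio.
A goodness-of-fit test with 4 phenotype classes has df = 4 − 1 = 3.

3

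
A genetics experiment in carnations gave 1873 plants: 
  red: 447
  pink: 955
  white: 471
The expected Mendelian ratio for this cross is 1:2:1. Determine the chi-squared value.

Expected counts for N = 1873 under a 1:2:1 ratio (total parts = 4):
  red: 1873 × 1/4 = 468.25
  pink: 1873 × 2/4 = 936.5
  white: 1873 × 1/4 = 468.25
χ² = Σ (O − E)² / E
  red: (447 − 468.25)² / 468.25 = 0.9644
  pink: (955 − 936.5)² / 936.5 = 0.3655
  white: (471 − 468.25)² / 468.25 = 0.0162
χ² = 0.9644 + 0.3655 + 0.0162 = 1.3461 ≈ 1.346

1.346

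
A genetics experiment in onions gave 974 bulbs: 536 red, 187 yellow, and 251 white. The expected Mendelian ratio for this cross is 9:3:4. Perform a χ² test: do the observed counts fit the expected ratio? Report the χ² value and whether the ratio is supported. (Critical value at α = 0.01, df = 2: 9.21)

0.593; consistent

Under the 9:3:4 hypothesis (Σ ratio = 16, N = 974):
  red: 974 × 9/16 = 547.875
  yellow: 974 × 3/16 = 182.625
  white: 974 × 4/16 = 243.5
χ² = Σ (O − E)² / E
  red: (536 − 547.875)² / 547.875 = 0.2574
  yellow: (187 − 182.625)² / 182.625 = 0.1048
  white: (251 − 243.5)² / 243.5 = 0.2310
χ² = 0.2574 + 0.1048 + 0.2310 = 0.5932 ≈ 0.593
Degrees of freedom = 3 − 1 = 2; critical value at α = 0.01 is 9.21.
Since 0.593 < 9.21, we fail to reject the null hypothesis — the data are consistent with the 9:3:4 ratio.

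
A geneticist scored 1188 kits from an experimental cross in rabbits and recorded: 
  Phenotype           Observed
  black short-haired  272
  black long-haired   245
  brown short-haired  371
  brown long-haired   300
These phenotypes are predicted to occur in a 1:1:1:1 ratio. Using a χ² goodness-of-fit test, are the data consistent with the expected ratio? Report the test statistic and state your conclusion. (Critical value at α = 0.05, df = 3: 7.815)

Expected counts for N = 1188 under a 1:1:1:1 ratio (total parts = 4):
  black short-haired: 1188 × 1/4 = 297
  black long-haired: 1188 × 1/4 = 297
  brown short-haired: 1188 × 1/4 = 297
  brown long-haired: 1188 × 1/4 = 297
χ² = Σ (O − E)² / E
  black short-haired: (272 − 297)² / 297 = 2.1044
  black long-haired: (245 − 297)² / 297 = 9.1044
  brown short-haired: (371 − 297)² / 297 = 18.4377
  brown long-haired: (300 − 297)² / 297 = 0.0303
χ² = 2.1044 + 9.1044 + 18.4377 + 0.0303 = 29.6768 ≈ 29.677
Degrees of freedom = 4 − 1 = 3; critical value at α = 0.05 is 7.815.
Since 29.677 > 7.815, we reject the null hypothesis — the data do not fit the 1:1:1:1 ratio.

29.677; not consistent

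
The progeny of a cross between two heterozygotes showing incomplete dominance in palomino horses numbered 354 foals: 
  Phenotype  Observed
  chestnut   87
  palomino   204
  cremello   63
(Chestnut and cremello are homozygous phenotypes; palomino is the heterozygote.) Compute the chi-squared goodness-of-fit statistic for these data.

11.492

With incomplete dominance, a heterozygote × heterozygote cross gives a 1:2:1 phenotypic ratio.
Total ratio parts = 4. Expected numbers out of 354:
  chestnut: 354 × 1/4 = 88.5
  palomino: 354 × 2/4 = 177
  cremello: 354 × 1/4 = 88.5
χ² = Σ (O − E)² / E
  chestnut: (87 − 88.5)² / 88.5 = 0.0254
  palomino: (204 − 177)² / 177 = 4.1186
  cremello: (63 − 88.5)² / 88.5 = 7.3475
χ² = 0.0254 + 4.1186 + 7.3475 = 11.4915 ≈ 11.492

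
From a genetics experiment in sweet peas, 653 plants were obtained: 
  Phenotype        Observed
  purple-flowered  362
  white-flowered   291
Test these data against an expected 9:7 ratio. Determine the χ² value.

0.176

The 9:7 ratio has 16 parts, so with N = 653 the expected counts are:
  purple-flowered: 653 × 9/16 = 367.3125
  white-flowered: 653 × 7/16 = 285.6875
χ² = Σ (O − E)² / E
  purple-flowered: (362 − 367.3125)² / 367.3125 = 0.0768
  white-flowered: (291 − 285.6875)² / 285.6875 = 0.0988
χ² = 0.0768 + 0.0988 = 0.1756 ≈ 0.176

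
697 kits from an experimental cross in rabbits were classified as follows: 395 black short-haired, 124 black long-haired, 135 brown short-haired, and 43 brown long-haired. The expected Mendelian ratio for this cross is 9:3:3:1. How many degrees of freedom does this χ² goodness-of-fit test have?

A goodness-of-fit test with 4 phenotype classes has df = 4 − 1 = 3.

3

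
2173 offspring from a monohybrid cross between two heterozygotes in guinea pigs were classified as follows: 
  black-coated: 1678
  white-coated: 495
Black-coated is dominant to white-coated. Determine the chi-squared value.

5.714

For a monohybrid cross between heterozygotes with complete dominance, the expected phenotypic ratio is 3:1.
Under the 3:1 hypothesis (Σ ratio = 4, N = 2173):
  black-coated: 2173 × 3/4 = 1629.75
  white-coated: 2173 × 1/4 = 543.25
χ² = Σ (O − E)² / E
  black-coated: (1678 − 1629.75)² / 1629.75 = 1.4285
  white-coated: (495 − 543.25)² / 543.25 = 4.2854
χ² = 1.4285 + 4.2854 = 5.7139 ≈ 5.714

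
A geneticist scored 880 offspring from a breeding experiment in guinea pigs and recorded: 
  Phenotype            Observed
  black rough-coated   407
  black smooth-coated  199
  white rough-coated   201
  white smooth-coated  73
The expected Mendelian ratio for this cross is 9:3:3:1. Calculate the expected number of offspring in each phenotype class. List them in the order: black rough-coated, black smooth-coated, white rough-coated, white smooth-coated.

495, 165, 165, 55

The 9:3:3:1 ratio has 16 parts, so with N = 880 the expected counts are:
  black rough-coated: 880 × 9/16 = 495
  black smooth-coated: 880 × 3/16 = 165
  white rough-coated: 880 × 3/16 = 165
  white smooth-coated: 880 × 1/16 = 55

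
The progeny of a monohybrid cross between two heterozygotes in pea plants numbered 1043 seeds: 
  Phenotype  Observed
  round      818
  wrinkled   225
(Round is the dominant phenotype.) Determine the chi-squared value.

For a monohybrid cross between heterozygotes with complete dominance, the expected phenotypic ratio is 3:1.
Under the 3:1 hypothesis (Σ ratio = 4, N = 1043):
  round: 1043 × 3/4 = 782.25
  wrinkled: 1043 × 1/4 = 260.75
χ² = Σ (O − E)² / E
  round: (818 − 782.25)² / 782.25 = 1.6338
  wrinkled: (225 − 260.75)² / 260.75 = 4.9015
χ² = 1.6338 + 4.9015 = 6.5353 ≈ 6.535

6.535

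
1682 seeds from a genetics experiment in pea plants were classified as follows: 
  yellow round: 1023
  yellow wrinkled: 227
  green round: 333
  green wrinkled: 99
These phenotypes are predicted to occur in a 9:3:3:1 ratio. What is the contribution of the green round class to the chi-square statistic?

0.985

Under the 9:3:3:1 hypothesis (Σ ratio = 16, N = 1682):
  yellow round: 1682 × 9/16 = 946.125
  yellow wrinkled: 1682 × 3/16 = 315.375
  green round: 1682 × 3/16 = 315.375
  green wrinkled: 1682 × 1/16 = 105.125
Contribution of green round: (333 − 315.375)² / 315.375 = 0.9850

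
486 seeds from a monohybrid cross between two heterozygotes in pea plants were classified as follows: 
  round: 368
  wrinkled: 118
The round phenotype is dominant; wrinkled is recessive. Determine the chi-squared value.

0.134

For a monohybrid cross between heterozygotes with complete dominance, the expected phenotypic ratio is 3:1.
The 3:1 ratio has 4 parts, so with N = 486 the expected counts are:
  round: 486 × 3/4 = 364.5
  wrinkled: 486 × 1/4 = 121.5
χ² = Σ (O − E)² / E
  round: (368 − 364.5)² / 364.5 = 0.0336
  wrinkled: (118 − 121.5)² / 121.5 = 0.1008
χ² = 0.0336 + 0.1008 = 0.1344 ≈ 0.134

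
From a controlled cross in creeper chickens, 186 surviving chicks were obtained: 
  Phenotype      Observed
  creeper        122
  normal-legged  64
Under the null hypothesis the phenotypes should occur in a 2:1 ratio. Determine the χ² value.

0.097

The 2:1 ratio has 3 parts, so with N = 186 the expected counts are:
  creeper: 186 × 2/3 = 124
  normal-legged: 186 × 1/3 = 62
χ² = Σ (O − E)² / E
  creeper: (122 − 124)² / 124 = 0.0323
  normal-legged: (64 − 62)² / 62 = 0.0645
χ² = 0.0323 + 0.0645 = 0.0968 ≈ 0.097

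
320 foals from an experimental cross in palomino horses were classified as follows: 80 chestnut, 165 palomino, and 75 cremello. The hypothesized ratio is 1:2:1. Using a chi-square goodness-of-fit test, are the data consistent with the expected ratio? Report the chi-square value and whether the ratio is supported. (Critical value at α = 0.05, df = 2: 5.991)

0.469; consistent

Total ratio parts = 4. Expected numbers out of 320:
  chestnut: 320 × 1/4 = 80
  palomino: 320 × 2/4 = 160
  cremello: 320 × 1/4 = 80
χ² = Σ (O − E)² / E
  chestnut: (80 − 80)² / 80 = 0.0000
  palomino: (165 − 160)² / 160 = 0.1562
  cremello: (75 − 80)² / 80 = 0.3125
χ² = 0.0000 + 0.1562 + 0.3125 = 0.4687 ≈ 0.469
Degrees of freedom = 3 − 1 = 2; critical value at α = 0.05 is 5.991.
Since 0.469 < 5.991, we fail to reject the null hypothesis — the data are consistent with the 1:2:1 ratio.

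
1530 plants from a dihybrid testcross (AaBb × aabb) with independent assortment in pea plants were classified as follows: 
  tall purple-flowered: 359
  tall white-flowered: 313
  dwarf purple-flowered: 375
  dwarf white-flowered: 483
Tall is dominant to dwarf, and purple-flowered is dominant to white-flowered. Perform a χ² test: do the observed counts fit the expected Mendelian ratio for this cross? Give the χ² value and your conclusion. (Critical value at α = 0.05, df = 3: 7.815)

40.625; not consistent

A dihybrid testcross with independent assortment gives a 1:1:1:1 ratio.
The 1:1:1:1 ratio has 4 parts, so with N = 1530 the expected counts are:
  tall purple-flowered: 1530 × 1/4 = 382.5
  tall white-flowered: 1530 × 1/4 = 382.5
  dwarf purple-flowered: 1530 × 1/4 = 382.5
  dwarf white-flowered: 1530 × 1/4 = 382.5
χ² = Σ (O − E)² / E
  tall purple-flowered: (359 − 382.5)² / 382.5 = 1.4438
  tall white-flowered: (313 − 382.5)² / 382.5 = 12.6281
  dwarf purple-flowered: (375 − 382.5)² / 382.5 = 0.1471
  dwarf white-flowered: (483 − 382.5)² / 382.5 = 26.4059
χ² = 1.4438 + 12.6281 + 0.1471 + 26.4059 = 40.6249 ≈ 40.625
Degrees of freedom = 4 − 1 = 3; critical value at α = 0.05 is 7.815.
Since 40.625 > 7.815, we reject the null hypothesis — the data do not fit the 1:1:1:1 ratio.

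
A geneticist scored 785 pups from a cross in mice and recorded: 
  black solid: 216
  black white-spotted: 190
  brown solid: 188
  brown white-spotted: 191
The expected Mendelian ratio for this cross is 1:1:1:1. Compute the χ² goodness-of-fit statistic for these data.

Under the 1:1:1:1 hypothesis (Σ ratio = 4, N = 785):
  black solid: 785 × 1/4 = 196.25
  black white-spotted: 785 × 1/4 = 196.25
  brown solid: 785 × 1/4 = 196.25
  brown white-spotted: 785 × 1/4 = 196.25
χ² = Σ (O − E)² / E
  black solid: (216 − 196.25)² / 196.25 = 1.9876
  black white-spotted: (190 − 196.25)² / 196.25 = 0.1990
  brown solid: (188 − 196.25)² / 196.25 = 0.3468
  brown white-spotted: (191 − 196.25)² / 196.25 = 0.1404
χ² = 1.9876 + 0.1990 + 0.3468 + 0.1404 = 2.6738 ≈ 2.674

2.674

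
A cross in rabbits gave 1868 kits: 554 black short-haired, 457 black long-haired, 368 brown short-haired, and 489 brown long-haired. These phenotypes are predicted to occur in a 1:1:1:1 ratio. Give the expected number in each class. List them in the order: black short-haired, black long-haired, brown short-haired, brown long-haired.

467, 467, 467, 467

Under the 1:1:1:1 hypothesis (Σ ratio = 4, N = 1868):
  black short-haired: 1868 × 1/4 = 467
  black long-haired: 1868 × 1/4 = 467
  brown short-haired: 1868 × 1/4 = 467
  brown long-haired: 1868 × 1/4 = 467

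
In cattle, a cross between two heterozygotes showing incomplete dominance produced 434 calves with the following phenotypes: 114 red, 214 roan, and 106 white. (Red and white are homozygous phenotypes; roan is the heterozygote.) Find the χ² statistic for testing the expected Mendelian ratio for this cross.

0.378

With incomplete dominance, a heterozygote × heterozygote cross gives a 1:2:1 phenotypic ratio.
The 1:2:1 ratio has 4 parts, so with N = 434 the expected counts are:
  red: 434 × 1/4 = 108.5
  roan: 434 × 2/4 = 217
  white: 434 × 1/4 = 108.5
χ² = Σ (O − E)² / E
  red: (114 − 108.5)² / 108.5 = 0.2788
  roan: (214 − 217)² / 217 = 0.0415
  white: (106 − 108.5)² / 108.5 = 0.0576
χ² = 0.2788 + 0.0415 + 0.0576 = 0.3779 ≈ 0.378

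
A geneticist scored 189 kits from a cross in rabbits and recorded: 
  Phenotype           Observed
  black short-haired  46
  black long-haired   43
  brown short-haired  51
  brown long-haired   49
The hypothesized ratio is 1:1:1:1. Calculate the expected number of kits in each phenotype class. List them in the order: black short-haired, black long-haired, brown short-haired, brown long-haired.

Expected counts for N = 189 under a 1:1:1:1 ratio (total parts = 4):
  black short-haired: 189 × 1/4 = 47.25
  black long-haired: 189 × 1/4 = 47.25
  brown short-haired: 189 × 1/4 = 47.25
  brown long-haired: 189 × 1/4 = 47.25

47.25, 47.25, 47.25, 47.25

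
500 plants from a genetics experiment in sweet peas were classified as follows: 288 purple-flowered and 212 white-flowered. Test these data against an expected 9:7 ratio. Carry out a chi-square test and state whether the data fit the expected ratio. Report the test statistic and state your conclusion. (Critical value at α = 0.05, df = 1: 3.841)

Expected counts for N = 500 under a 9:7 ratio (total parts = 16):
  purple-flowered: 500 × 9/16 = 281.25
  white-flowered: 500 × 7/16 = 218.75
χ² = Σ (O − E)² / E
  purple-flowered: (288 − 281.25)² / 281.25 = 0.1620
  white-flowered: (212 − 218.75)² / 218.75 = 0.2083
χ² = 0.1620 + 0.2083 = 0.3703 ≈ 0.370
Degrees of freedom = 2 − 1 = 1; critical value at α = 0.05 is 3.841.
Since 0.370 < 3.841, we fail to reject the null hypothesis — the data are consistent with the 9:7 ratio.

0.370; consistent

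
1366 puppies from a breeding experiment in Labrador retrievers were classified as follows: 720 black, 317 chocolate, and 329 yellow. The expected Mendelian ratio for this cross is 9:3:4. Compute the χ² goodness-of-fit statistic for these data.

17.972

The 9:3:4 ratio has 16 parts, so with N = 1366 the expected counts are:
  black: 1366 × 9/16 = 768.375
  chocolate: 1366 × 3/16 = 256.125
  yellow: 1366 × 4/16 = 341.5
χ² = Σ (O − E)² / E
  black: (720 − 768.375)² / 768.375 = 3.0456
  chocolate: (317 − 256.125)² / 256.125 = 14.4686
  yellow: (329 − 341.5)² / 341.5 = 0.4575
χ² = 3.0456 + 14.4686 + 0.4575 = 17.9717 ≈ 17.972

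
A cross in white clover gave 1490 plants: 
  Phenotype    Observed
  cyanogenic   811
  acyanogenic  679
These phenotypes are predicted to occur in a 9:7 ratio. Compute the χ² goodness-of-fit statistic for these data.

Expected counts for N = 1490 under a 9:7 ratio (total parts = 16):
  cyanogenic: 1490 × 9/16 = 838.125
  acyanogenic: 1490 × 7/16 = 651.875
χ² = Σ (O − E)² / E
  cyanogenic: (811 − 838.125)² / 838.125 = 0.8779
  acyanogenic: (679 − 651.875)² / 651.875 = 1.1287
χ² = 0.8779 + 1.1287 = 2.0066 ≈ 2.007

2.007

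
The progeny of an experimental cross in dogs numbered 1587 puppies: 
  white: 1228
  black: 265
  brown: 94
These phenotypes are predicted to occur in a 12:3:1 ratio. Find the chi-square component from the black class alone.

3.563

Total ratio parts = 16. Expected numbers out of 1587:
  white: 1587 × 12/16 = 1190.25
  black: 1587 × 3/16 = 297.5625
  brown: 1587 × 1/16 = 99.1875
Contribution of black: (265 − 297.5625)² / 297.5625 = 3.5633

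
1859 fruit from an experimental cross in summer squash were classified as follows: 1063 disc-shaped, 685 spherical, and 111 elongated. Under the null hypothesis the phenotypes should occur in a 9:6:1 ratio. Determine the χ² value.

Under the 9:6:1 hypothesis (Σ ratio = 16, N = 1859):
  disc-shaped: 1859 × 9/16 = 1045.6875
  spherical: 1859 × 6/16 = 697.125
  elongated: 1859 × 1/16 = 116.1875
χ² = Σ (O − E)² / E
  disc-shaped: (1063 − 1045.6875)² / 1045.6875 = 0.2866
  spherical: (685 − 697.125)² / 697.125 = 0.2109
  elongated: (111 − 116.1875)² / 116.1875 = 0.2316
χ² = 0.2866 + 0.2109 + 0.2316 = 0.7291 ≈ 0.729

0.729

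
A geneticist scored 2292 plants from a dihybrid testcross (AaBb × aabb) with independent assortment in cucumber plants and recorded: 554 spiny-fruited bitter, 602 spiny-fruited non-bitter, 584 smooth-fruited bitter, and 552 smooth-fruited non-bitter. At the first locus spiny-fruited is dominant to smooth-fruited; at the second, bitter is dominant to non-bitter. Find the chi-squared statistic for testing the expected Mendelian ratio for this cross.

3.079

A dihybrid testcross with independent assortment gives a 1:1:1:1 ratio.
Expected counts for N = 2292 under a 1:1:1:1 ratio (total parts = 4):
  spiny-fruited bitter: 2292 × 1/4 = 573
  spiny-fruited non-bitter: 2292 × 1/4 = 573
  smooth-fruited bitter: 2292 × 1/4 = 573
  smooth-fruited non-bitter: 2292 × 1/4 = 573
χ² = Σ (O − E)² / E
  spiny-fruited bitter: (554 − 573)² / 573 = 0.6300
  spiny-fruited non-bitter: (602 − 573)² / 573 = 1.4677
  smooth-fruited bitter: (584 − 573)² / 573 = 0.2112
  smooth-fruited non-bitter: (552 − 573)² / 573 = 0.7696
χ² = 0.6300 + 1.4677 + 0.2112 + 0.7696 = 3.0785 ≈ 3.079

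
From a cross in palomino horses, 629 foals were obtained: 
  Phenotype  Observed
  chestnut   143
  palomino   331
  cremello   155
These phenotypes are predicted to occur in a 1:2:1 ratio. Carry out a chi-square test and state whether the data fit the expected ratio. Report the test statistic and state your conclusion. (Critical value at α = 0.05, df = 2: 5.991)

The 1:2:1 ratio has 4 parts, so with N = 629 the expected counts are:
  chestnut: 629 × 1/4 = 157.25
  palomino: 629 × 2/4 = 314.5
  cremello: 629 × 1/4 = 157.25
χ² = Σ (O − E)² / E
  chestnut: (143 − 157.25)² / 157.25 = 1.2913
  palomino: (331 − 314.5)² / 314.5 = 0.8657
  cremello: (155 − 157.25)² / 157.25 = 0.0322
χ² = 1.2913 + 0.8657 + 0.0322 = 2.1892 ≈ 2.189
Degrees of freedom = 3 − 1 = 2; critical value at α = 0.05 is 5.991.
Since 2.189 < 5.991, we fail to reject the null hypothesis — the data are consistent with the 1:2:1 ratio.

2.189; consistent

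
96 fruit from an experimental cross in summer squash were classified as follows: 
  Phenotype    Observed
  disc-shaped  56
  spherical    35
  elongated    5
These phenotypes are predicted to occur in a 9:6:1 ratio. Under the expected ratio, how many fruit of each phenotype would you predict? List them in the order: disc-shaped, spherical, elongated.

Total ratio parts = 16. Expected numbers out of 96:
  disc-shaped: 96 × 9/16 = 54
  spherical: 96 × 6/16 = 36
  elongated: 96 × 1/16 = 6

54, 36, 6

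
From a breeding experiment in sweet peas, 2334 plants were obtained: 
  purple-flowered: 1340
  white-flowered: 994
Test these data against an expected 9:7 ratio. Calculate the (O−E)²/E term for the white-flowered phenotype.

Under the 9:7 hypothesis (Σ ratio = 16, N = 2334):
  purple-flowered: 2334 × 9/16 = 1312.875
  white-flowered: 2334 × 7/16 = 1021.125
Contribution of white-flowered: (994 − 1021.125)² / 1021.125 = 0.7205

0.721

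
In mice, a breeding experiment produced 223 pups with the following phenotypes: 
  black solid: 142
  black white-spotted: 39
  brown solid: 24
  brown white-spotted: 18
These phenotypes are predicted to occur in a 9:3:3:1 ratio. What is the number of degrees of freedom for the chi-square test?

A goodness-of-fit test with 4 phenotype classes has df = 4 − 1 = 3.

3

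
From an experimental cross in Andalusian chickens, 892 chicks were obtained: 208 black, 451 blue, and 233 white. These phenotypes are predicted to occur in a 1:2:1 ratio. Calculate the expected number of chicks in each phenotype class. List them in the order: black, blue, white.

Expected counts for N = 892 under a 1:2:1 ratio (total parts = 4):
  black: 892 × 1/4 = 223
  blue: 892 × 2/4 = 446
  white: 892 × 1/4 = 223

223, 446, 223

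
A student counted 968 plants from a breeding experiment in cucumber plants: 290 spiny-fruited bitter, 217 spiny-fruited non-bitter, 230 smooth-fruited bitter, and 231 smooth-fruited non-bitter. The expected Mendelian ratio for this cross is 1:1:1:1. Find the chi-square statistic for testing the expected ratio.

13.198

Under the 1:1:1:1 hypothesis (Σ ratio = 4, N = 968):
  spiny-fruited bitter: 968 × 1/4 = 242
  spiny-fruited non-bitter: 968 × 1/4 = 242
  smooth-fruited bitter: 968 × 1/4 = 242
  smooth-fruited non-bitter: 968 × 1/4 = 242
χ² = Σ (O − E)² / E
  spiny-fruited bitter: (290 − 242)² / 242 = 9.5207
  spiny-fruited non-bitter: (217 − 242)² / 242 = 2.5826
  smooth-fruited bitter: (230 − 242)² / 242 = 0.5950
  smooth-fruited non-bitter: (231 − 242)² / 242 = 0.5000
χ² = 9.5207 + 2.5826 + 0.5950 + 0.5000 = 13.1983 ≈ 13.198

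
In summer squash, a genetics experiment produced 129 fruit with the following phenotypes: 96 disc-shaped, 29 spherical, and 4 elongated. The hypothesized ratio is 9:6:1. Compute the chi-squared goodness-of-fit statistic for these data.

Total ratio parts = 16. Expected numbers out of 129:
  disc-shaped: 129 × 9/16 = 72.5625
  spherical: 129 × 6/16 = 48.375
  elongated: 129 × 1/16 = 8.0625
χ² = Σ (O − E)² / E
  disc-shaped: (96 − 72.5625)² / 72.5625 = 7.5703
  spherical: (29 − 48.375)² / 48.375 = 7.7600
  elongated: (4 − 8.0625)² / 8.0625 = 2.0470
χ² = 7.5703 + 7.7600 + 2.0470 = 17.3773 ≈ 17.377

17.377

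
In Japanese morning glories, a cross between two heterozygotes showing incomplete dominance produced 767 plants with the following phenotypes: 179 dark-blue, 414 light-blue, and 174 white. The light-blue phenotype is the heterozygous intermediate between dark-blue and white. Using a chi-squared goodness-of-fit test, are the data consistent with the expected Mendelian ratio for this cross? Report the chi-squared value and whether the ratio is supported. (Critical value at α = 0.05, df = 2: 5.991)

With incomplete dominance, a heterozygote × heterozygote cross gives a 1:2:1 phenotypic ratio.
Expected counts for N = 767 under a 1:2:1 ratio (total parts = 4):
  dark-blue: 767 × 1/4 = 191.75
  light-blue: 767 × 2/4 = 383.5
  white: 767 × 1/4 = 191.75
χ² = Σ (O − E)² / E
  dark-blue: (179 − 191.75)² / 191.75 = 0.8478
  light-blue: (414 − 383.5)² / 383.5 = 2.4257
  white: (174 − 191.75)² / 191.75 = 1.6431
χ² = 0.8478 + 2.4257 + 1.6431 = 4.9166 ≈ 4.917
Degrees of freedom = 3 − 1 = 2; critical value at α = 0.05 is 5.991.
Since 4.917 < 5.991, we fail to reject the null hypothesis — the data are consistent with the 1:2:1 ratio.

4.917; consistent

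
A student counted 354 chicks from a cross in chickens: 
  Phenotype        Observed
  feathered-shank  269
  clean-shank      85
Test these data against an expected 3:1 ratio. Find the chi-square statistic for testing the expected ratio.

0.185

The 3:1 ratio has 4 parts, so with N = 354 the expected counts are:
  feathered-shank: 354 × 3/4 = 265.5
  clean-shank: 354 × 1/4 = 88.5
χ² = Σ (O − E)² / E
  feathered-shank: (269 − 265.5)² / 265.5 = 0.0461
  clean-shank: (85 − 88.5)² / 88.5 = 0.1384
χ² = 0.0461 + 0.1384 = 0.1845 ≈ 0.185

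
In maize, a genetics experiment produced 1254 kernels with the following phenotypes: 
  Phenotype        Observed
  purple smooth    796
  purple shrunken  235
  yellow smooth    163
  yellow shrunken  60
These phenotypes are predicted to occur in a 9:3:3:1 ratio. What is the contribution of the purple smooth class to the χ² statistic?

11.643

The 9:3:3:1 ratio has 16 parts, so with N = 1254 the expected counts are:
  purple smooth: 1254 × 9/16 = 705.375
  purple shrunken: 1254 × 3/16 = 235.125
  yellow smooth: 1254 × 3/16 = 235.125
  yellow shrunken: 1254 × 1/16 = 78.375
Contribution of purple smooth: (796 − 705.375)² / 705.375 = 11.6433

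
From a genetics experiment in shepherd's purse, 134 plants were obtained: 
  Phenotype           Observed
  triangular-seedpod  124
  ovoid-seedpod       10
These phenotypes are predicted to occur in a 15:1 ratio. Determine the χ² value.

0.336

The 15:1 ratio has 16 parts, so with N = 134 the expected counts are:
  triangular-seedpod: 134 × 15/16 = 125.625
  ovoid-seedpod: 134 × 1/16 = 8.375
χ² = Σ (O − E)² / E
  triangular-seedpod: (124 − 125.625)² / 125.625 = 0.0210
  ovoid-seedpod: (10 − 8.375)² / 8.375 = 0.3153
χ² = 0.0210 + 0.3153 = 0.3363 ≈ 0.336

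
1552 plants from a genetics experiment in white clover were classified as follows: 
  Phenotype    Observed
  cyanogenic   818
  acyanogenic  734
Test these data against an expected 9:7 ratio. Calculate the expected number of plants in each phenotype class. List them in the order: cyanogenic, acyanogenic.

Total ratio parts = 16. Expected numbers out of 1552:
  cyanogenic: 1552 × 9/16 = 873
  acyanogenic: 1552 × 7/16 = 679

873, 679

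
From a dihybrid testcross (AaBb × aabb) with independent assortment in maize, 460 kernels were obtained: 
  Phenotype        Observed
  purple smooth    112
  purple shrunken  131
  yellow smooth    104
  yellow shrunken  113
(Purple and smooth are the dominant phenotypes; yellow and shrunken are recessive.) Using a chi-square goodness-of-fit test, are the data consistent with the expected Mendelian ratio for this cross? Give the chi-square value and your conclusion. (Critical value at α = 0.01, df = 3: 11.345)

A dihybrid testcross with independent assortment gives a 1:1:1:1 ratio.
Total ratio parts = 4. Expected numbers out of 460:
  purple smooth: 460 × 1/4 = 115
  purple shrunken: 460 × 1/4 = 115
  yellow smooth: 460 × 1/4 = 115
  yellow shrunken: 460 × 1/4 = 115
χ² = Σ (O − E)² / E
  purple smooth: (112 − 115)² / 115 = 0.0783
  purple shrunken: (131 − 115)² / 115 = 2.2261
  yellow smooth: (104 − 115)² / 115 = 1.0522
  yellow shrunken: (113 − 115)² / 115 = 0.0348
χ² = 0.0783 + 2.2261 + 1.0522 + 0.0348 = 3.3914 ≈ 3.391
Degrees of freedom = 4 − 1 = 3; critical value at α = 0.01 is 11.345.
Since 3.391 < 11.345, we fail to reject the null hypothesis — the data are consistent with the 1:1:1:1 ratio.

3.391; consistent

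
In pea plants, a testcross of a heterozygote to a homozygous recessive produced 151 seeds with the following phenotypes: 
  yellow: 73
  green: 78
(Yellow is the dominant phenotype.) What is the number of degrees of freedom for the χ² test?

1

A testcross of a heterozygote (Aa × aa) gives a 1:1 phenotypic ratio.
A goodness-of-fit test with 2 phenotype classes has df = 2 − 1 = 1.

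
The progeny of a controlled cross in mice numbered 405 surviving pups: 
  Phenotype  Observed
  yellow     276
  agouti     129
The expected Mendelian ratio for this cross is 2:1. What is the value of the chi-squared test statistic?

0.400

Under the 2:1 hypothesis (Σ ratio = 3, N = 405):
  yellow: 405 × 2/3 = 270
  agouti: 405 × 1/3 = 135
χ² = Σ (O − E)² / E
  yellow: (276 − 270)² / 270 = 0.1333
  agouti: (129 − 135)² / 135 = 0.2667
χ² = 0.1333 + 0.2667 = 0.400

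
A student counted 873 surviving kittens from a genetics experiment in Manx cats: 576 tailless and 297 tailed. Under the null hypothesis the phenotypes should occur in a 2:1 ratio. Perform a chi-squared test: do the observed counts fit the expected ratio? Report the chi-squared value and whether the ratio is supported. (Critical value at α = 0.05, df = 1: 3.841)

Under the 2:1 hypothesis (Σ ratio = 3, N = 873):
  tailless: 873 × 2/3 = 582
  tailed: 873 × 1/3 = 291
χ² = Σ (O − E)² / E
  tailless: (576 − 582)² / 582 = 0.0619
  tailed: (297 − 291)² / 291 = 0.1237
χ² = 0.0619 + 0.1237 = 0.1856 ≈ 0.186
Degrees of freedom = 2 − 1 = 1; critical value at α = 0.05 is 3.841.
Since 0.186 < 3.841, we fail to reject the null hypothesis — the data are consistent with the 2:1 ratio.

0.186; consistent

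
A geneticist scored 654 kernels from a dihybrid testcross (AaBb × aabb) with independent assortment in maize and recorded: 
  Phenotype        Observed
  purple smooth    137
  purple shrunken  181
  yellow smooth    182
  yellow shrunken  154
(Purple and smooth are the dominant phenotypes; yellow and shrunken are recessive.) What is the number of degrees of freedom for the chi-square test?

3

A dihybrid testcross with independent assortment gives a 1:1:1:1 ratio.
A goodness-of-fit test with 4 phenotype classes has df = 4 − 1 = 3.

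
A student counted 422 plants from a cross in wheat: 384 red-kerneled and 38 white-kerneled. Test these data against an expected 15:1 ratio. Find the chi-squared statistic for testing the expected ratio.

The 15:1 ratio has 16 parts, so with N = 422 the expected counts are:
  red-kerneled: 422 × 15/16 = 395.625
  white-kerneled: 422 × 1/16 = 26.375
χ² = Σ (O − E)² / E
  red-kerneled: (384 − 395.625)² / 395.625 = 0.3416
  white-kerneled: (38 − 26.375)² / 26.375 = 5.1238
χ² = 0.3416 + 5.1238 = 5.4654 ≈ 5.465

5.465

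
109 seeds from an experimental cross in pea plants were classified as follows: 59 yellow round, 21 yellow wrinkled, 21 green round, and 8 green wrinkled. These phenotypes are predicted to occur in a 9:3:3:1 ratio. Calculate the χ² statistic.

Expected counts for N = 109 under a 9:3:3:1 ratio (total parts = 16):
  yellow round: 109 × 9/16 = 61.3125
  yellow wrinkled: 109 × 3/16 = 20.4375
  green round: 109 × 3/16 = 20.4375
  green wrinkled: 109 × 1/16 = 6.8125
χ² = Σ (O − E)² / E
  yellow round: (59 − 61.3125)² / 61.3125 = 0.0872
  yellow wrinkled: (21 − 20.4375)² / 20.4375 = 0.0155
  green round: (21 − 20.4375)² / 20.4375 = 0.0155
  green wrinkled: (8 − 6.8125)² / 6.8125 = 0.2070
χ² = 0.0872 + 0.0155 + 0.0155 + 0.2070 = 0.3252 ≈ 0.325

0.325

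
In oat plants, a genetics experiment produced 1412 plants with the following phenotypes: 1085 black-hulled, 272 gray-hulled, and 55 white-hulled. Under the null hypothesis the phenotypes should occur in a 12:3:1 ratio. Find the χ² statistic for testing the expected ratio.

13.364

Under the 12:3:1 hypothesis (Σ ratio = 16, N = 1412):
  black-hulled: 1412 × 12/16 = 1059
  gray-hulled: 1412 × 3/16 = 264.75
  white-hulled: 1412 × 1/16 = 88.25
χ² = Σ (O − E)² / E
  black-hulled: (1085 − 1059)² / 1059 = 0.6383
  gray-hulled: (272 − 264.75)² / 264.75 = 0.1985
  white-hulled: (55 − 88.25)² / 88.25 = 12.5276
χ² = 0.6383 + 0.1985 + 12.5276 = 13.3644 ≈ 13.364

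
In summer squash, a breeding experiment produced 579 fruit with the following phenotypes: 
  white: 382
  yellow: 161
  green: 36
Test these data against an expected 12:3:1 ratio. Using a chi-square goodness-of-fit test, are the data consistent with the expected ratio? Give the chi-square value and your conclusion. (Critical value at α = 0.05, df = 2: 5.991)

Under the 12:3:1 hypothesis (Σ ratio = 16, N = 579):
  white: 579 × 12/16 = 434.25
  yellow: 579 × 3/16 = 108.5625
  green: 579 × 1/16 = 36.1875
χ² = Σ (O − E)² / E
  white: (382 − 434.25)² / 434.25 = 6.2868
  yellow: (161 − 108.5625)² / 108.5625 = 25.3282
  green: (36 − 36.1875)² / 36.1875 = 0.0010
χ² = 6.2868 + 25.3282 + 0.0010 = 31.616
Degrees of freedom = 3 − 1 = 2; critical value at α = 0.05 is 5.991.
Since 31.616 > 5.991, we reject the null hypothesis — the data do not fit the 12:3:1 ratio.

31.616; not consistent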